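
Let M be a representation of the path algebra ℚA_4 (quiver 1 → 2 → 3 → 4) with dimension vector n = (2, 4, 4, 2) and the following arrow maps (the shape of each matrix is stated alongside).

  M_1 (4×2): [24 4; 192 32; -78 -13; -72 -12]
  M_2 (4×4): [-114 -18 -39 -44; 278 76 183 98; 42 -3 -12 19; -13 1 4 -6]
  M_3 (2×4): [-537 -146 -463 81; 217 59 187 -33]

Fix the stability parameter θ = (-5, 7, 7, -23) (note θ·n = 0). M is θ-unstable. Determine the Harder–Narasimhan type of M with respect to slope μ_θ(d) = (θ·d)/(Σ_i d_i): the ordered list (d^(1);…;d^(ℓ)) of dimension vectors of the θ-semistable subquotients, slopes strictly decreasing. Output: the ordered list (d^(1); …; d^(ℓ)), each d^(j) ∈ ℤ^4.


Barcode: M ≅ I[1,1], I[1,4], I[2,2], I[2,3], I[2,4], I[3,3]. HN layers by μ_θ (3 steps, strictly decreasing):
  μ^(1)=7; μ^(2)=-3; μ^(3)=-5

((0, 2, 2, 0); (0, 2, 2, 2); (2, 0, 0, 0))


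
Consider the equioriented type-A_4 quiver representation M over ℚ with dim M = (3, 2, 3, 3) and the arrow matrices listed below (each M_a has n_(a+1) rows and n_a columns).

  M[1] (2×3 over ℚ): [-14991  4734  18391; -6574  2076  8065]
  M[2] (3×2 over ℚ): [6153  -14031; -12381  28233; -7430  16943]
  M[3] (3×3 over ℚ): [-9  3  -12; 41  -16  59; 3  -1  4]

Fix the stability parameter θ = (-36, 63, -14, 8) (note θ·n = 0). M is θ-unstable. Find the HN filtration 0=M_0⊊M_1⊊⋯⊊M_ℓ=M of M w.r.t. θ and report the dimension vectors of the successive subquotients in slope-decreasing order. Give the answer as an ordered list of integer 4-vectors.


Barcode: M ≅ I[1,1], I[1,4]^2, I[3,3], I[4,4]. HN layers by μ_θ (4 steps, strictly decreasing):
  μ^(1)=19; μ^(2)=8; μ^(3)=-14; μ^(4)=-36

((0, 2, 2, 2); (0, 0, 0, 1); (0, 0, 1, 0); (3, 0, 0, 0))


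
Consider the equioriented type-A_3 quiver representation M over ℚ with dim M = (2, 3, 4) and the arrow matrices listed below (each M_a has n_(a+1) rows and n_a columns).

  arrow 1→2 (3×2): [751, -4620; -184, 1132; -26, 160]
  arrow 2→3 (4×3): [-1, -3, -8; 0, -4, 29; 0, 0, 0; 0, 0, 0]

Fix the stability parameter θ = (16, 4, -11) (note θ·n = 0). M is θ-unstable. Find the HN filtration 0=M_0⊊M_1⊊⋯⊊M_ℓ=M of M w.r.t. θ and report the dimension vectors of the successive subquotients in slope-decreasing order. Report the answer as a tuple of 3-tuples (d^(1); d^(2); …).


Via rank(M_{q-1}∘⋯∘M_p): M ≅ I[1,2], I[1,3], I[2,3], I[3,3]^2.
μ_θ-semistable layers: μ^(1)=10; μ^(2)=3; μ^(3)=-7/2; μ^(4)=-11

((1, 1, 0); (1, 1, 1); (0, 1, 1); (0, 0, 2))


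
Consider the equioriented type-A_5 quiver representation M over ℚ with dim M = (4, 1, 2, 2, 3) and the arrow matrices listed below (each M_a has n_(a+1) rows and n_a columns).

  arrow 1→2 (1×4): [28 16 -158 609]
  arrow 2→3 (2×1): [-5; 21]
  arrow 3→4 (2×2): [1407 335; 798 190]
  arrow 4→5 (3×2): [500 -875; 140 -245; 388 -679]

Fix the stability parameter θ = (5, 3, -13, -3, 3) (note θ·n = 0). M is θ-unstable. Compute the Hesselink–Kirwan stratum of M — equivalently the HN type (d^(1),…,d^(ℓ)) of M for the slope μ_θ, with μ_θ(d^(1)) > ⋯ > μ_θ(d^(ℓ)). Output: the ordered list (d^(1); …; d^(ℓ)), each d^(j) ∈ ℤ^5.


Barcode: M ≅ I[1,1]^3, I[1,3], I[3,5], I[4,4], I[5,5]^2. HN layers by μ_θ (5 steps, strictly decreasing):
  μ^(1)=5; μ^(2)=3; μ^(3)=-5/3; μ^(4)=-3; μ^(5)=-13

((3, 0, 0, 0, 0); (0, 0, 0, 0, 3); (1, 1, 1, 0, 0); (0, 0, 0, 2, 0); (0, 0, 1, 0, 0))


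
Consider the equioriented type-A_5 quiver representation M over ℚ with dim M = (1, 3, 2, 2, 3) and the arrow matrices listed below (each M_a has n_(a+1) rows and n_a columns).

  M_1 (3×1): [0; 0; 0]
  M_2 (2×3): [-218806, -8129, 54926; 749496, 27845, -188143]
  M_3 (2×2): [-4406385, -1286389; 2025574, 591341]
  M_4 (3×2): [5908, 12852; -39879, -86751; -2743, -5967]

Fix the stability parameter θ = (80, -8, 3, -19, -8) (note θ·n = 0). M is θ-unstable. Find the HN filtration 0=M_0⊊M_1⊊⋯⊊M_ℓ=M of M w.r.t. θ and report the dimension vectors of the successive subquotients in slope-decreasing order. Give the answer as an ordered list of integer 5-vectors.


Barcode: M ≅ I[1,1], I[2,2], I[2,4], I[2,5], I[5,5]^2. HN layers by μ_θ (2 steps, strictly decreasing):
  μ^(1)=80; μ^(2)=-8

((1, 0, 0, 0, 0); (0, 3, 2, 2, 3))


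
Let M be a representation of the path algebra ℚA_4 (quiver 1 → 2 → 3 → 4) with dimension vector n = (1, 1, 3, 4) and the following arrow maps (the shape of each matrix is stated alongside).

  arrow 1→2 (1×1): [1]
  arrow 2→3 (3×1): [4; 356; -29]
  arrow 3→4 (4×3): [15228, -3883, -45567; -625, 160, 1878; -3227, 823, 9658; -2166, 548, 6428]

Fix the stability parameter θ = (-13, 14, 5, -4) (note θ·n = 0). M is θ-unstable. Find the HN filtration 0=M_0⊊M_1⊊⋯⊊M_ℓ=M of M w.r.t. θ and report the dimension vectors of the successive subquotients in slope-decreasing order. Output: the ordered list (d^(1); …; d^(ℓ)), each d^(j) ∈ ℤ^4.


Via rank(M_{q-1}∘⋯∘M_p): M ≅ I[1,4], I[3,4]^2, I[4,4].
μ_θ-semistable layers: μ^(1)=5; μ^(2)=1/2; μ^(3)=-4; μ^(4)=-13

((0, 1, 1, 1); (0, 0, 2, 2); (0, 0, 0, 1); (1, 0, 0, 0))


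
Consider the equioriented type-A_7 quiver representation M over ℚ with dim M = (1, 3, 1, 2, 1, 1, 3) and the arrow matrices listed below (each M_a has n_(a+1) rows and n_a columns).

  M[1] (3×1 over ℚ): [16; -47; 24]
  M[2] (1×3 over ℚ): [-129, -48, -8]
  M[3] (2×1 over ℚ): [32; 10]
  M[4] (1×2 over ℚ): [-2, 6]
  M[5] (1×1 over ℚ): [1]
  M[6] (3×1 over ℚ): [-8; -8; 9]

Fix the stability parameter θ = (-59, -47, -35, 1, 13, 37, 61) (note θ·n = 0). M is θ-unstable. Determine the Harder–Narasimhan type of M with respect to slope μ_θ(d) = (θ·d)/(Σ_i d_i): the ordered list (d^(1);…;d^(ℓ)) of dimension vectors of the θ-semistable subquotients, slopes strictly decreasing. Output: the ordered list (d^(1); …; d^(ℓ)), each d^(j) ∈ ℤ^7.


Via rank(M_{q-1}∘⋯∘M_p): M ≅ I[1,2], I[2,2], I[2,7], I[4,4], I[7,7]^2.
μ_θ-semistable layers: μ^(1)=61; μ^(2)=37; μ^(3)=13; μ^(4)=1; μ^(5)=-35; μ^(6)=-47; μ^(7)=-59

((0, 0, 0, 0, 0, 0, 3); (0, 0, 0, 0, 0, 1, 0); (0, 0, 0, 0, 1, 0, 0); (0, 0, 0, 2, 0, 0, 0); (0, 0, 1, 0, 0, 0, 0); (0, 3, 0, 0, 0, 0, 0); (1, 0, 0, 0, 0, 0, 0))


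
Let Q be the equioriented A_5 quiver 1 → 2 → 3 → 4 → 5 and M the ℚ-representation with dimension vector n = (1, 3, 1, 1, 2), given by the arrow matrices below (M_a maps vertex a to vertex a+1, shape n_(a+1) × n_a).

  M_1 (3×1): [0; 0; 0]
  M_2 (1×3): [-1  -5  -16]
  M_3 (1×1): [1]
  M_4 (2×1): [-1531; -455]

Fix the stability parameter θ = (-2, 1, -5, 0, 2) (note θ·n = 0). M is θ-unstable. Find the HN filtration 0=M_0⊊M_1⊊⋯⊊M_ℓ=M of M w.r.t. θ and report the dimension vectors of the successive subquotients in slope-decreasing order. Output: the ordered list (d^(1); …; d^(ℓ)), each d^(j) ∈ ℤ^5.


Via rank(M_{q-1}∘⋯∘M_p): M ≅ I[1,1], I[2,2]^2, I[2,5], I[5,5].
μ_θ-semistable layers: μ^(1)=2; μ^(2)=1; μ^(3)=0; μ^(4)=-2

((0, 0, 0, 0, 2); (0, 2, 0, 0, 0); (0, 0, 0, 1, 0); (1, 1, 1, 0, 0))


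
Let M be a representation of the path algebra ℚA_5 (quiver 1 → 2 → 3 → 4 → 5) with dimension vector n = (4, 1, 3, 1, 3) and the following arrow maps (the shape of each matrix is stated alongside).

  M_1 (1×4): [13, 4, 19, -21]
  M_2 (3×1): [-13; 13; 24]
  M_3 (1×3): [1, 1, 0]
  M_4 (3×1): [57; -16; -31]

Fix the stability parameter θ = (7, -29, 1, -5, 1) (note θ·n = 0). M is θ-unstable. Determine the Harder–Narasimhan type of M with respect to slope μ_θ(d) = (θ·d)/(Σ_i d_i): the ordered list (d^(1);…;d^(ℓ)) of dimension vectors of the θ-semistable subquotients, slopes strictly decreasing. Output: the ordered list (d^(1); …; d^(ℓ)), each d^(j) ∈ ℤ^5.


Via rank(M_{q-1}∘⋯∘M_p): M ≅ I[1,1]^3, I[1,3], I[3,3], I[3,5], I[5,5]^2.
μ_θ-semistable layers: μ^(1)=7; μ^(2)=1; μ^(3)=-2; μ^(4)=-11

((3, 0, 0, 0, 0); (0, 0, 2, 0, 3); (0, 0, 1, 1, 0); (1, 1, 0, 0, 0))


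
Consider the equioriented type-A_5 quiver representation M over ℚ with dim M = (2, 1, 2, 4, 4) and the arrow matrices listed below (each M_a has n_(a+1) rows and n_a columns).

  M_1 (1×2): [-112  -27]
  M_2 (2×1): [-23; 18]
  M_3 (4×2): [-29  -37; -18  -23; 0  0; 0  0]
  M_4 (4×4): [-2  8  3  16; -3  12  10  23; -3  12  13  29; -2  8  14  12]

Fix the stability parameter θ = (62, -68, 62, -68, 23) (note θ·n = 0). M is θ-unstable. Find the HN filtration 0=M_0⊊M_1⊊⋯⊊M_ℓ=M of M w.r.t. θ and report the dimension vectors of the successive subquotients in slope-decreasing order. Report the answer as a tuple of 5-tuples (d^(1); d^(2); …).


Via rank(M_{q-1}∘⋯∘M_p): M ≅ I[1,1], I[1,5], I[3,4], I[4,5]^2, I[5,5].
μ_θ-semistable layers: μ^(1)=62; μ^(2)=23; μ^(3)=-3; μ^(4)=-68

((1, 0, 0, 0, 0); (0, 0, 0, 0, 4); (1, 1, 2, 2, 0); (0, 0, 0, 2, 0))


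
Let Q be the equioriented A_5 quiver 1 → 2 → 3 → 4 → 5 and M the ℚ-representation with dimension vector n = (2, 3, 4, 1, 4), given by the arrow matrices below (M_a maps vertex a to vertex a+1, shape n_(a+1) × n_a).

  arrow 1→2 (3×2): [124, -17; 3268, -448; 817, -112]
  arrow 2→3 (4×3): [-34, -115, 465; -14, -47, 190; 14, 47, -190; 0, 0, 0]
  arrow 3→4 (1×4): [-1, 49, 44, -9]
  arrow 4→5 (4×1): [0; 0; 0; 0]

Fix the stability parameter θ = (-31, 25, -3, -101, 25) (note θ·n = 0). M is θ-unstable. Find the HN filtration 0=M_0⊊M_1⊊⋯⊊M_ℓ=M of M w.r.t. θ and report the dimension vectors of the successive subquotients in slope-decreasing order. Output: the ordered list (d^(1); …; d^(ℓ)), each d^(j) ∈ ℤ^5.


Barcode: M ≅ I[1,3], I[1,4], I[2,2], I[3,3]^2, I[5,5]^4. HN layers by μ_θ (5 steps, strictly decreasing):
  μ^(1)=25; μ^(2)=11; μ^(3)=-3; μ^(4)=-79/3; μ^(5)=-31

((0, 1, 0, 0, 4); (0, 1, 1, 0, 0); (0, 0, 2, 0, 0); (0, 1, 1, 1, 0); (2, 0, 0, 0, 0))


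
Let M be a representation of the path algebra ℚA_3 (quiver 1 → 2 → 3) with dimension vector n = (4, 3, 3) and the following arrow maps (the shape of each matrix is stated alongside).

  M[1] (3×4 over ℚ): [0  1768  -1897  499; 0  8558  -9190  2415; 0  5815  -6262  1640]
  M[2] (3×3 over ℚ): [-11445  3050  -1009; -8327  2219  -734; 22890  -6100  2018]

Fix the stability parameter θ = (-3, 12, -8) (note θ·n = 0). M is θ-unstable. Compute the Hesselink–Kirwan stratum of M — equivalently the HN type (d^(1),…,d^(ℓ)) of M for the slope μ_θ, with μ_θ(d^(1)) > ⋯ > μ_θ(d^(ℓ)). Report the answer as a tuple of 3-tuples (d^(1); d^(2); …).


Barcode: M ≅ I[1,1], I[1,2], I[1,3]^2, I[3,3]. HN layers by μ_θ (4 steps, strictly decreasing):
  μ^(1)=12; μ^(2)=2; μ^(3)=-3; μ^(4)=-8

((0, 1, 0); (0, 2, 2); (4, 0, 0); (0, 0, 1))


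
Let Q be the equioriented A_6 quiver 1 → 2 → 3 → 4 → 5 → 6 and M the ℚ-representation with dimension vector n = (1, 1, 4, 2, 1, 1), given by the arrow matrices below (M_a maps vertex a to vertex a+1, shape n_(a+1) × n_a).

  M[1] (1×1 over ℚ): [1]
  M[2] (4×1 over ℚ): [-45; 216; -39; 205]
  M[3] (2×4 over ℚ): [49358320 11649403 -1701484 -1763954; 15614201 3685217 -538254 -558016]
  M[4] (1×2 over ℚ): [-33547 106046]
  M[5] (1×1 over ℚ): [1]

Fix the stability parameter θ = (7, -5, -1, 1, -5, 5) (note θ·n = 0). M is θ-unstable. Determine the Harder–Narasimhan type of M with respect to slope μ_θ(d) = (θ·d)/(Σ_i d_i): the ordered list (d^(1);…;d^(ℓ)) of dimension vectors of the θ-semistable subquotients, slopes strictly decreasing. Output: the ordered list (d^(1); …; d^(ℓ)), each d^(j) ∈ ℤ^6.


Interval decomposition of M: I[1,4], I[3,3]^2, I[3,6].
HN type (ℓ=5): μ^(1)=5; μ^(2)=1; μ^(3)=1/3; μ^(4)=-1; μ^(5)=-5/3

((0, 0, 0, 0, 0, 1); (0, 0, 0, 1, 0, 0); (1, 1, 1, 0, 0, 0); (0, 0, 2, 0, 0, 0); (0, 0, 1, 1, 1, 0))


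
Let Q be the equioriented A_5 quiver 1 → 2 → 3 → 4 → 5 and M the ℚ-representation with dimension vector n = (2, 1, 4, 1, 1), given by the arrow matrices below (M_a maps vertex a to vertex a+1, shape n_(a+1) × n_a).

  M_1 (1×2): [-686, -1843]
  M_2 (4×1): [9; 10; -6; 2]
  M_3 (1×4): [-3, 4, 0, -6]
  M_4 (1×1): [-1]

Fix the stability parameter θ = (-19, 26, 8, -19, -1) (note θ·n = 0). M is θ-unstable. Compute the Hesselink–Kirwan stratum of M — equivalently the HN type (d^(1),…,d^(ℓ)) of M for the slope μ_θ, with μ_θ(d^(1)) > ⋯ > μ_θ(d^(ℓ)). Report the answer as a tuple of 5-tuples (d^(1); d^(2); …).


Via rank(M_{q-1}∘⋯∘M_p): M ≅ I[1,1], I[1,5], I[3,3]^3.
μ_θ-semistable layers: μ^(1)=8; μ^(2)=7/2; μ^(3)=-19

((0, 0, 3, 0, 0); (0, 1, 1, 1, 1); (2, 0, 0, 0, 0))


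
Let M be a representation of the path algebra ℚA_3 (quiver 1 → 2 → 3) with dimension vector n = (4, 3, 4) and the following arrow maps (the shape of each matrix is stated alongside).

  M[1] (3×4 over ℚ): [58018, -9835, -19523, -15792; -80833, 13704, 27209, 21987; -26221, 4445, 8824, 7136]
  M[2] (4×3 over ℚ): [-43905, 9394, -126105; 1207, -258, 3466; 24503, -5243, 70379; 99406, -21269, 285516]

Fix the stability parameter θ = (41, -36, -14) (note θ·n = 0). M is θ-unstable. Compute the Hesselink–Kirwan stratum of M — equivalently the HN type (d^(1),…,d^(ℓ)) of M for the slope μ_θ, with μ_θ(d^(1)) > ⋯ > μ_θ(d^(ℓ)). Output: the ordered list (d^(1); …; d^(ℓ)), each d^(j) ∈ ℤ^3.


Via rank(M_{q-1}∘⋯∘M_p): M ≅ I[1,1], I[1,3]^3, I[3,3].
μ_θ-semistable layers: μ^(1)=41; μ^(2)=-3; μ^(3)=-14

((1, 0, 0); (3, 3, 3); (0, 0, 1))


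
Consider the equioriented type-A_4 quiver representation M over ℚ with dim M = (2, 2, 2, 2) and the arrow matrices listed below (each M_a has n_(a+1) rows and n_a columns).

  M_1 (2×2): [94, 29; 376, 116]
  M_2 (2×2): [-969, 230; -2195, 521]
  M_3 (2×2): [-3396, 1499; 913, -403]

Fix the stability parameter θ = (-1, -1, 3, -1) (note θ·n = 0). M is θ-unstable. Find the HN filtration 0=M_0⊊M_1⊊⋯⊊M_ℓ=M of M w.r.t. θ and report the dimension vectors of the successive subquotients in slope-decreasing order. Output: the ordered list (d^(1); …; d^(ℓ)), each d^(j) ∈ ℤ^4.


Interval decomposition of M: I[1,1], I[1,4], I[2,4].
HN type (ℓ=2): μ^(1)=1; μ^(2)=-1

((0, 0, 2, 2); (2, 2, 0, 0))


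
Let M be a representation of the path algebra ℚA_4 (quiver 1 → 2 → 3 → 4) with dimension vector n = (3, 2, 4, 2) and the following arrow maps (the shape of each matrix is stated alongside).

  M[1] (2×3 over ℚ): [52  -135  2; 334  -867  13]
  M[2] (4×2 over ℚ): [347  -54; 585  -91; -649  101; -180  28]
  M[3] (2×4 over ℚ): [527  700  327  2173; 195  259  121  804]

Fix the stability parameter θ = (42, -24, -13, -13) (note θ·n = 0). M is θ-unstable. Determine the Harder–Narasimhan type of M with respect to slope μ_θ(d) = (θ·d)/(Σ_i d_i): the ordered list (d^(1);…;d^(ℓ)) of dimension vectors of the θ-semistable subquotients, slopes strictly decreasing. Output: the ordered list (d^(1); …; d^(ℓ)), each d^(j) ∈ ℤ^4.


Barcode: M ≅ I[1,1], I[1,4]^2, I[3,3]^2. HN layers by μ_θ (3 steps, strictly decreasing):
  μ^(1)=42; μ^(2)=-2; μ^(3)=-13

((1, 0, 0, 0); (2, 2, 2, 2); (0, 0, 2, 0))


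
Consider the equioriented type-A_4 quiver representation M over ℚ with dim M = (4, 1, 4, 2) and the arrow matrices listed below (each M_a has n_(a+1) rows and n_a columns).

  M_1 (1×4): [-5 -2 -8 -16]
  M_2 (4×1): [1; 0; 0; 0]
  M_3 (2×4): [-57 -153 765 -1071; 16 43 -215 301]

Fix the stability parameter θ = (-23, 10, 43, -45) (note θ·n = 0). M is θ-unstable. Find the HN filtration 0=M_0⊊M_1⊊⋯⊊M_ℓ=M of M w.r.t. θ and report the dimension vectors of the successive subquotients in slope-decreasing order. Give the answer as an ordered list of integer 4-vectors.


Barcode: M ≅ I[1,1]^3, I[1,4], I[3,3]^2, I[3,4]. HN layers by μ_θ (4 steps, strictly decreasing):
  μ^(1)=43; μ^(2)=8/3; μ^(3)=-1; μ^(4)=-23

((0, 0, 2, 0); (0, 1, 1, 1); (0, 0, 1, 1); (4, 0, 0, 0))


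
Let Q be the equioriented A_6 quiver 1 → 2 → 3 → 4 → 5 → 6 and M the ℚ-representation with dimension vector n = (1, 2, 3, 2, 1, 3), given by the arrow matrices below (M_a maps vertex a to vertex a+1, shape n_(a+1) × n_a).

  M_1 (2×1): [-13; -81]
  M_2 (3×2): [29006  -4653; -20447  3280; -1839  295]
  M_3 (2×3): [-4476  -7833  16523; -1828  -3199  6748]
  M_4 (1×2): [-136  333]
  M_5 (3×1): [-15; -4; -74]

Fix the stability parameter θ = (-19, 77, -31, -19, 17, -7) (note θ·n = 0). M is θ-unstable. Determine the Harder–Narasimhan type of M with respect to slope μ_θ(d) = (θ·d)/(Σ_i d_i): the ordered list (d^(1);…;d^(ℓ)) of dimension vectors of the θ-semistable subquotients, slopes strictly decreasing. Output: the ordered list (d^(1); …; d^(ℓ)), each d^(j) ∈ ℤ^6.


Interval decomposition of M: I[1,6], I[2,4], I[3,3], I[6,6]^2.
HN type (ℓ=5): μ^(1)=9; μ^(2)=37/5; μ^(3)=-7; μ^(4)=-19; μ^(5)=-31

((0, 1, 1, 1, 0, 0); (0, 1, 1, 1, 1, 1); (0, 0, 0, 0, 0, 2); (1, 0, 0, 0, 0, 0); (0, 0, 1, 0, 0, 0))


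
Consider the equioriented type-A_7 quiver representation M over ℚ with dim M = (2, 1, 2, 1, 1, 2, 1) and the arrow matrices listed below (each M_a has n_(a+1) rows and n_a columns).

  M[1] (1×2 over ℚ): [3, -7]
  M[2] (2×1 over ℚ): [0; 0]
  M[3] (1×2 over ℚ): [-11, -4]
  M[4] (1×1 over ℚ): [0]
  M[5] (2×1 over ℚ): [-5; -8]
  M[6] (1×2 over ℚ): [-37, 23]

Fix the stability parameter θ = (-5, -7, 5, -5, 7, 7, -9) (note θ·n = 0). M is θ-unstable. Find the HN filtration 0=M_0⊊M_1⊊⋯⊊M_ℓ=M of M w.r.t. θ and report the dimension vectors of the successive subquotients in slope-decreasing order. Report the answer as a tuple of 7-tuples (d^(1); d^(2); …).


Interval decomposition of M: I[1,1], I[1,2], I[3,3], I[3,4], I[5,7], I[6,6].
HN type (ℓ=6): μ^(1)=7; μ^(2)=5; μ^(3)=5/3; μ^(4)=0; μ^(5)=-5; μ^(6)=-6

((0, 0, 0, 0, 0, 1, 0); (0, 0, 1, 0, 0, 0, 0); (0, 0, 0, 0, 1, 1, 1); (0, 0, 1, 1, 0, 0, 0); (1, 0, 0, 0, 0, 0, 0); (1, 1, 0, 0, 0, 0, 0))


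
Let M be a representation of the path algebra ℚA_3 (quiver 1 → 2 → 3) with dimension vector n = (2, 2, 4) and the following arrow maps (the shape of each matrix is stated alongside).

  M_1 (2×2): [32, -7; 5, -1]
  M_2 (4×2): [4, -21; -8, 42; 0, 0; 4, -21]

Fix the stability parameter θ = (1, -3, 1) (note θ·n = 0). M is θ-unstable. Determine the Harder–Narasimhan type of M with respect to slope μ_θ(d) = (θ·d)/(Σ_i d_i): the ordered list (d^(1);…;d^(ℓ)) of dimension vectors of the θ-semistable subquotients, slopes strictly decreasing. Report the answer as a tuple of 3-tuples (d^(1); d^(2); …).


Via rank(M_{q-1}∘⋯∘M_p): M ≅ I[1,2], I[1,3], I[3,3]^3.
μ_θ-semistable layers: μ^(1)=1; μ^(2)=-1

((0, 0, 4); (2, 2, 0))


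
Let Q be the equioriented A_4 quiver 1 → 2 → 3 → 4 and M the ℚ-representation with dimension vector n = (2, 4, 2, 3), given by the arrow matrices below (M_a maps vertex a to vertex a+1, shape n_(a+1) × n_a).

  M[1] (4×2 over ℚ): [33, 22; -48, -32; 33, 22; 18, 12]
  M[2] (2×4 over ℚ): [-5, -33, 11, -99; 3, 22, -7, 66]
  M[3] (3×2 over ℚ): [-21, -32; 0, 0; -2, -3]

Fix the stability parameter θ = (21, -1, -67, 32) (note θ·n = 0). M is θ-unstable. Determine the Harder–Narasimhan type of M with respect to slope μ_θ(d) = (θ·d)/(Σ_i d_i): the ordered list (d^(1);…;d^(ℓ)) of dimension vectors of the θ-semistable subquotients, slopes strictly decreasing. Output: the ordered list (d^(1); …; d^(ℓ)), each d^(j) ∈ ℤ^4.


Interval decomposition of M: I[1,1], I[1,2], I[2,2], I[2,4]^2, I[4,4].
HN type (ℓ=5): μ^(1)=32; μ^(2)=21; μ^(3)=10; μ^(4)=-1; μ^(5)=-34

((0, 0, 0, 3); (1, 0, 0, 0); (1, 1, 0, 0); (0, 1, 0, 0); (0, 2, 2, 0))


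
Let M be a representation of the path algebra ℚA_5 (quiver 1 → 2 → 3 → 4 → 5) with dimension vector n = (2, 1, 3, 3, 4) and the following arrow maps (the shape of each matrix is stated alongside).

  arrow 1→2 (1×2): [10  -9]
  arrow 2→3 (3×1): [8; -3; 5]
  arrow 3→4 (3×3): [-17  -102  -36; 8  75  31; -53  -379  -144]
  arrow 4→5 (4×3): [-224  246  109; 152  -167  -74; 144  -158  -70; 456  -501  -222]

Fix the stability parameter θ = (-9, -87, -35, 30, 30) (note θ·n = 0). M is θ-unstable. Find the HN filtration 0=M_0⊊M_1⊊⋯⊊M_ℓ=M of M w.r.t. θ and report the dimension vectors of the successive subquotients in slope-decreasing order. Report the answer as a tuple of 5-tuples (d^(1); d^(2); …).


Interval decomposition of M: I[1,1], I[1,5], I[3,4], I[3,5], I[5,5]^2.
HN type (ℓ=4): μ^(1)=30; μ^(2)=-9; μ^(3)=-35; μ^(4)=-48

((0, 0, 0, 3, 4); (1, 0, 0, 0, 0); (0, 0, 3, 0, 0); (1, 1, 0, 0, 0))


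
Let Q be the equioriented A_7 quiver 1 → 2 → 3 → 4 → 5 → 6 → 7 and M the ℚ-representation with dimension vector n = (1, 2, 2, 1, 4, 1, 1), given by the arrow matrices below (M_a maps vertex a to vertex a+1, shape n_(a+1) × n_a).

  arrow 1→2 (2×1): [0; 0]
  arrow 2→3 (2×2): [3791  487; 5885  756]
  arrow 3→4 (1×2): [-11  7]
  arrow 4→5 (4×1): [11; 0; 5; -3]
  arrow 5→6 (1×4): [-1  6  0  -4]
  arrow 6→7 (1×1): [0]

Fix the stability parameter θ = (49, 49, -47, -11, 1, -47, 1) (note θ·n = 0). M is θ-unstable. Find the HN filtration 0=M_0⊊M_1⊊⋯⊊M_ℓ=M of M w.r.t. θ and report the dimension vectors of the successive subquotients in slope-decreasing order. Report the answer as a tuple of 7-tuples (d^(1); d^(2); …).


Interval decomposition of M: I[1,1], I[2,3], I[2,6], I[5,5]^3, I[7,7].
HN type (ℓ=3): μ^(1)=49; μ^(2)=1; μ^(3)=-11

((1, 0, 0, 0, 0, 0, 0); (0, 1, 1, 0, 3, 0, 1); (0, 1, 1, 1, 1, 1, 0))


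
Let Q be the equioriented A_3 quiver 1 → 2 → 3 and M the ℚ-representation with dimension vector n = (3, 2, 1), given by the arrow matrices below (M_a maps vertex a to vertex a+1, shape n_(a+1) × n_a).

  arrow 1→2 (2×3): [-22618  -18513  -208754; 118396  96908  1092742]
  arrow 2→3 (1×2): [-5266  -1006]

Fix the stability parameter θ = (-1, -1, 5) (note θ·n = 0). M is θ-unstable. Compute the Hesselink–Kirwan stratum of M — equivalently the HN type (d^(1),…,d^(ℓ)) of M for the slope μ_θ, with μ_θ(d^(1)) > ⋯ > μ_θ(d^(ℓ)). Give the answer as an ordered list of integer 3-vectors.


Barcode: M ≅ I[1,1], I[1,2], I[1,3]. HN layers by μ_θ (2 steps, strictly decreasing):
  μ^(1)=5; μ^(2)=-1

((0, 0, 1); (3, 2, 0))


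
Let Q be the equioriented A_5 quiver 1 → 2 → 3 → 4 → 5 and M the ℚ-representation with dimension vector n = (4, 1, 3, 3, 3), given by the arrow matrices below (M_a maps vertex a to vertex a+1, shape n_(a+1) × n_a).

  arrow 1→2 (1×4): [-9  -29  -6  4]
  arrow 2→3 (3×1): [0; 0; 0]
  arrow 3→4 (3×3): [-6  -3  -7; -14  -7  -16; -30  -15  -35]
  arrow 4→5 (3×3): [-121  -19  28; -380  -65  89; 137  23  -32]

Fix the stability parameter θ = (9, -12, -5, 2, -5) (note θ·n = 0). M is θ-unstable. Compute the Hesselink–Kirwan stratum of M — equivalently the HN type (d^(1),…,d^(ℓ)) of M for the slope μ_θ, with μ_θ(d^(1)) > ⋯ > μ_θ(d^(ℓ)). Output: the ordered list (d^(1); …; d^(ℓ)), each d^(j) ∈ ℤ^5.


Interval decomposition of M: I[1,1]^3, I[1,2], I[3,3], I[3,4], I[3,5], I[4,5], I[5,5].
HN type (ℓ=4): μ^(1)=9; μ^(2)=2; μ^(3)=-3/2; μ^(4)=-5

((3, 0, 0, 0, 0); (0, 0, 0, 1, 0); (1, 1, 0, 2, 2); (0, 0, 3, 0, 1))


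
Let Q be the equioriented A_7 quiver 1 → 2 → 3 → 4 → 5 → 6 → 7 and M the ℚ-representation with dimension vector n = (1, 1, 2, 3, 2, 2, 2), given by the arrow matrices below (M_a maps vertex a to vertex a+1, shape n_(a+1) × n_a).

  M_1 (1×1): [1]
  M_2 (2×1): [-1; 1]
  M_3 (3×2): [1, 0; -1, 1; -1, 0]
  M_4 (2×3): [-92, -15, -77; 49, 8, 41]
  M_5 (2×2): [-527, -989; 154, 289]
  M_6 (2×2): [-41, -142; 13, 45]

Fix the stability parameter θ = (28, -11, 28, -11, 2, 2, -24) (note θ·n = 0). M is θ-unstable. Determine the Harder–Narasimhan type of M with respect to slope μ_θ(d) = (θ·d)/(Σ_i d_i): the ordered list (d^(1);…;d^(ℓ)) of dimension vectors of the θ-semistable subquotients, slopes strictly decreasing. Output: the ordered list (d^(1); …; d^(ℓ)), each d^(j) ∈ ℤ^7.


Via rank(M_{q-1}∘⋯∘M_p): M ≅ I[1,7], I[3,4], I[4,7].
μ_θ-semistable layers: μ^(1)=17/2; μ^(2)=2; μ^(3)=-20/3; μ^(4)=-11

((0, 0, 1, 1, 0, 0, 0); (1, 1, 1, 1, 1, 1, 1); (0, 0, 0, 0, 1, 1, 1); (0, 0, 0, 1, 0, 0, 0))


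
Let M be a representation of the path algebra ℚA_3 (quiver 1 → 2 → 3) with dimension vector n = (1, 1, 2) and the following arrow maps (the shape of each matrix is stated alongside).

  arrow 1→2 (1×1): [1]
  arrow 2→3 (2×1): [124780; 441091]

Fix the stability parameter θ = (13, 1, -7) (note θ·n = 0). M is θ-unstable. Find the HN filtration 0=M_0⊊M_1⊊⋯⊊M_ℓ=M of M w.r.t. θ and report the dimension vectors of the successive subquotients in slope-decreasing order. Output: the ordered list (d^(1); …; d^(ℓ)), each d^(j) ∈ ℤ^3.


Via rank(M_{q-1}∘⋯∘M_p): M ≅ I[1,3], I[3,3].
μ_θ-semistable layers: μ^(1)=7/3; μ^(2)=-7

((1, 1, 1); (0, 0, 1))


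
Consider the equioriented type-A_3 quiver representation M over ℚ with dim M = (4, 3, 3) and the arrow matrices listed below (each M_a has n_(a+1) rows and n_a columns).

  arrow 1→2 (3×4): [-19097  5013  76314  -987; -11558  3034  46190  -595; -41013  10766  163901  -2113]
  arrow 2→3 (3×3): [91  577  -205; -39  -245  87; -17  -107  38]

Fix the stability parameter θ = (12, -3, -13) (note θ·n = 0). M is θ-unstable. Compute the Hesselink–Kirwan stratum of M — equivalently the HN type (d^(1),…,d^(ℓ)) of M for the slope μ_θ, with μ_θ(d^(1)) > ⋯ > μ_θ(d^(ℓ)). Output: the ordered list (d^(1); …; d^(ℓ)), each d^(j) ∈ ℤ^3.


Barcode: M ≅ I[1,1], I[1,2], I[1,3]^2, I[3,3]. HN layers by μ_θ (4 steps, strictly decreasing):
  μ^(1)=12; μ^(2)=9/2; μ^(3)=-4/3; μ^(4)=-13

((1, 0, 0); (1, 1, 0); (2, 2, 2); (0, 0, 1))


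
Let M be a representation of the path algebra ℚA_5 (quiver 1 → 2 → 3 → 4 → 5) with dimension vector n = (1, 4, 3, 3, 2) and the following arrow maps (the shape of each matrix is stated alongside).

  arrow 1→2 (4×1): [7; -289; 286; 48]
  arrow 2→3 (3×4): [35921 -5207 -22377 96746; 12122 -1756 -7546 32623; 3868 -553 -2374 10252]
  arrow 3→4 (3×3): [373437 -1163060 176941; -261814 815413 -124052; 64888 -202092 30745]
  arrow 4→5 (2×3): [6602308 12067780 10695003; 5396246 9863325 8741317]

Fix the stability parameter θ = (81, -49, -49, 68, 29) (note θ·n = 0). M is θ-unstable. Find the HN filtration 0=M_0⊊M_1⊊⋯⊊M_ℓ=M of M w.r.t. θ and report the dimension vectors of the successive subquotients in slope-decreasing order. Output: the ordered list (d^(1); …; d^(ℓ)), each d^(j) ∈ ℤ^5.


Via rank(M_{q-1}∘⋯∘M_p): M ≅ I[1,5], I[2,2], I[2,4], I[2,5].
μ_θ-semistable layers: μ^(1)=68; μ^(2)=97/2; μ^(3)=-17/3; μ^(4)=-49

((0, 0, 0, 1, 0); (0, 0, 0, 2, 2); (1, 1, 1, 0, 0); (0, 3, 2, 0, 0))


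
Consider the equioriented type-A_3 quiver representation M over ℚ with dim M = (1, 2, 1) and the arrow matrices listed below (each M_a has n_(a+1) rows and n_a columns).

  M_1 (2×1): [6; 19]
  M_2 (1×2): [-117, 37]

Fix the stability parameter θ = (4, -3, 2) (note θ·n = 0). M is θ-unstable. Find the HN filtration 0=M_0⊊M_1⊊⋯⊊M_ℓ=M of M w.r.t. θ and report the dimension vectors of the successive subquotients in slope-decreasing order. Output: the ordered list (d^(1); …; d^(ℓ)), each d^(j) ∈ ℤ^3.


Interval decomposition of M: I[1,3], I[2,2].
HN type (ℓ=3): μ^(1)=2; μ^(2)=1/2; μ^(3)=-3

((0, 0, 1); (1, 1, 0); (0, 1, 0))


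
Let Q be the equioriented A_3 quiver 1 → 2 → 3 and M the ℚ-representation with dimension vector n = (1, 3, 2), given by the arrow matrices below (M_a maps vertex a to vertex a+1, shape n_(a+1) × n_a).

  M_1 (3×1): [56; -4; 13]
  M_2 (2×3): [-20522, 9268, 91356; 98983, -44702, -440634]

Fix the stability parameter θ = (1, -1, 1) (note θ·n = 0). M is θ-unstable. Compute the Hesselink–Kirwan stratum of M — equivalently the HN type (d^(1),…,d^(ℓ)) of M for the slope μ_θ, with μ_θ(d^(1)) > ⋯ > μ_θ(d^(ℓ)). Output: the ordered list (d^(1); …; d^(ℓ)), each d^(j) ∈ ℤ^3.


Via rank(M_{q-1}∘⋯∘M_p): M ≅ I[1,3], I[2,2]^2, I[3,3].
μ_θ-semistable layers: μ^(1)=1; μ^(2)=0; μ^(3)=-1

((0, 0, 2); (1, 1, 0); (0, 2, 0))


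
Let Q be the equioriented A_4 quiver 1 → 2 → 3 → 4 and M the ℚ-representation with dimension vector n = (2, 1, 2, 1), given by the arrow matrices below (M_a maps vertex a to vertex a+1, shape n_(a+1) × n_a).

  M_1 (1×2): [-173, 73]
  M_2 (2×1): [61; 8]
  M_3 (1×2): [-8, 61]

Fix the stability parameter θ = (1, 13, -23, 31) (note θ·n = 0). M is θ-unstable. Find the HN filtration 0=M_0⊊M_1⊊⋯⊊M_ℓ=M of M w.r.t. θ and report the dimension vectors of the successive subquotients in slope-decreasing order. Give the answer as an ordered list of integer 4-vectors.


Barcode: M ≅ I[1,1], I[1,3], I[3,4]. HN layers by μ_θ (4 steps, strictly decreasing):
  μ^(1)=31; μ^(2)=1; μ^(3)=-3; μ^(4)=-23

((0, 0, 0, 1); (1, 0, 0, 0); (1, 1, 1, 0); (0, 0, 1, 0))


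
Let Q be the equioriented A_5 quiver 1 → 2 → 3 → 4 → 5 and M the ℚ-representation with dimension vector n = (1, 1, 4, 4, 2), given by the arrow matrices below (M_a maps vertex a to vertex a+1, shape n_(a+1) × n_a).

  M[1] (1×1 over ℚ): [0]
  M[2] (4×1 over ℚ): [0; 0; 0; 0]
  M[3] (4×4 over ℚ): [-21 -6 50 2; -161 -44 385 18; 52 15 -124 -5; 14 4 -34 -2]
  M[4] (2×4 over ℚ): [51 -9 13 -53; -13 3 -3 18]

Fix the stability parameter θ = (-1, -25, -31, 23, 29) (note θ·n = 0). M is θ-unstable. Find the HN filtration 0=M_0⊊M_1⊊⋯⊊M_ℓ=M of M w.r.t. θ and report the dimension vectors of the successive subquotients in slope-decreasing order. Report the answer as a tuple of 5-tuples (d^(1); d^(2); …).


Interval decomposition of M: I[1,1], I[2,2], I[3,4]^2, I[3,5]^2.
HN type (ℓ=5): μ^(1)=29; μ^(2)=23; μ^(3)=-1; μ^(4)=-25; μ^(5)=-31

((0, 0, 0, 0, 2); (0, 0, 0, 4, 0); (1, 0, 0, 0, 0); (0, 1, 0, 0, 0); (0, 0, 4, 0, 0))


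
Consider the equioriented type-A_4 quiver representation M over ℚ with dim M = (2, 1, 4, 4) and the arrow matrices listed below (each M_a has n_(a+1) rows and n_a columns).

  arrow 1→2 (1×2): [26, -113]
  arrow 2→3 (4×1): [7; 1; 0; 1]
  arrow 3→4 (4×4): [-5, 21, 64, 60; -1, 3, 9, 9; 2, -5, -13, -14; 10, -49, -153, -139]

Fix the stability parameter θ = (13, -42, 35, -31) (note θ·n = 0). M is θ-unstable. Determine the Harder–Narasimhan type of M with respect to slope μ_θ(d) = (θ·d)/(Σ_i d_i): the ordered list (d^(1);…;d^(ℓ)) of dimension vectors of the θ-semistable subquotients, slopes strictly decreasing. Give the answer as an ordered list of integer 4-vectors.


Via rank(M_{q-1}∘⋯∘M_p): M ≅ I[1,1], I[1,4], I[3,4]^3.
μ_θ-semistable layers: μ^(1)=13; μ^(2)=2; μ^(3)=-29/2

((1, 0, 0, 0); (0, 0, 4, 4); (1, 1, 0, 0))


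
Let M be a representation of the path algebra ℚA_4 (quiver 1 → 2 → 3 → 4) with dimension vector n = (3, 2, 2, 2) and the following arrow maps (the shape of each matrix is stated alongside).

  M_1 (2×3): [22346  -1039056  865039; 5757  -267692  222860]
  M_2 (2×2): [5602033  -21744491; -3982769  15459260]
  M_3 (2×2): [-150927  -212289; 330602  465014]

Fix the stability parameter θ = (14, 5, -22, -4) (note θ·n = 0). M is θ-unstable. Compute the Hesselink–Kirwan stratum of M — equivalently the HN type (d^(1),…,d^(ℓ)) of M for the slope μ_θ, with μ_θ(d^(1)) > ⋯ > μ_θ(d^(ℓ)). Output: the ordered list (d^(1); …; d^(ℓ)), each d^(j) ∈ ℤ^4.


Interval decomposition of M: I[1,1], I[1,3], I[1,4], I[4,4].
HN type (ℓ=4): μ^(1)=14; μ^(2)=-1; μ^(3)=-7/4; μ^(4)=-4

((1, 0, 0, 0); (1, 1, 1, 0); (1, 1, 1, 1); (0, 0, 0, 1))


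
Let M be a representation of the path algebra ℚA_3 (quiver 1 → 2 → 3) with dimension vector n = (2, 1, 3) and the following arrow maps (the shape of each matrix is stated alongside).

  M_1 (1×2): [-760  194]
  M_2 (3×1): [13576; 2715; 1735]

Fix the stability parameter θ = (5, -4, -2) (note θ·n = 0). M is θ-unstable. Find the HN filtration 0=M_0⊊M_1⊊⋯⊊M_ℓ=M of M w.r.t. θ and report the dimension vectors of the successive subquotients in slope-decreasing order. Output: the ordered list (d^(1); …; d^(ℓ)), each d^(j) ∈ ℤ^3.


Barcode: M ≅ I[1,1], I[1,3], I[3,3]^2. HN layers by μ_θ (3 steps, strictly decreasing):
  μ^(1)=5; μ^(2)=-1/3; μ^(3)=-2

((1, 0, 0); (1, 1, 1); (0, 0, 2))


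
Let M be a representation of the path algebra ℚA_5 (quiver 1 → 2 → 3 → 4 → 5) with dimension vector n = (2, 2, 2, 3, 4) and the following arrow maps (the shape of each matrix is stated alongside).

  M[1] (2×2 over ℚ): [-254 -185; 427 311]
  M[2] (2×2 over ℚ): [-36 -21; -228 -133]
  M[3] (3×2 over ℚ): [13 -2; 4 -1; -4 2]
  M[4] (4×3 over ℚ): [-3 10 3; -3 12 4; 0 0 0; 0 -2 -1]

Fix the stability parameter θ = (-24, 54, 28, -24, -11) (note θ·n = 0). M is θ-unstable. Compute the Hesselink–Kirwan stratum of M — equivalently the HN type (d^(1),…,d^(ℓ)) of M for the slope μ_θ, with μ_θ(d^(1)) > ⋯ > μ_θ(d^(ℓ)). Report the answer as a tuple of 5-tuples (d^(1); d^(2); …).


Barcode: M ≅ I[1,2], I[1,5], I[3,5], I[4,4], I[5,5]^2. HN layers by μ_θ (5 steps, strictly decreasing):
  μ^(1)=54; μ^(2)=47/4; μ^(3)=-7/3; μ^(4)=-11; μ^(5)=-24

((0, 1, 0, 0, 0); (0, 1, 1, 1, 1); (0, 0, 1, 1, 1); (0, 0, 0, 0, 2); (2, 0, 0, 1, 0))


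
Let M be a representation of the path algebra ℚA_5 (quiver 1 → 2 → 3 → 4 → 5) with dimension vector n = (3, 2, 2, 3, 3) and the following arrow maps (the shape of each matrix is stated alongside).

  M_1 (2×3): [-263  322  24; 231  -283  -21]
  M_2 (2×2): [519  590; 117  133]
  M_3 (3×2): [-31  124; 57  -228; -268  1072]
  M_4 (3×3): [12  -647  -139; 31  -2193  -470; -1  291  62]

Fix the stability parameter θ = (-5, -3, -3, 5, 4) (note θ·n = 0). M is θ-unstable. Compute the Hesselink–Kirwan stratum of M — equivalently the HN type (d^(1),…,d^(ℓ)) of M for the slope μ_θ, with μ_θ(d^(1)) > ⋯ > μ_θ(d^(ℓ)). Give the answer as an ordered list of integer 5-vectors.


Barcode: M ≅ I[1,1], I[1,3], I[1,5], I[4,4], I[4,5], I[5,5]. HN layers by μ_θ (5 steps, strictly decreasing):
  μ^(1)=5; μ^(2)=9/2; μ^(3)=4; μ^(4)=-3; μ^(5)=-5

((0, 0, 0, 1, 0); (0, 0, 0, 2, 2); (0, 0, 0, 0, 1); (0, 2, 2, 0, 0); (3, 0, 0, 0, 0))


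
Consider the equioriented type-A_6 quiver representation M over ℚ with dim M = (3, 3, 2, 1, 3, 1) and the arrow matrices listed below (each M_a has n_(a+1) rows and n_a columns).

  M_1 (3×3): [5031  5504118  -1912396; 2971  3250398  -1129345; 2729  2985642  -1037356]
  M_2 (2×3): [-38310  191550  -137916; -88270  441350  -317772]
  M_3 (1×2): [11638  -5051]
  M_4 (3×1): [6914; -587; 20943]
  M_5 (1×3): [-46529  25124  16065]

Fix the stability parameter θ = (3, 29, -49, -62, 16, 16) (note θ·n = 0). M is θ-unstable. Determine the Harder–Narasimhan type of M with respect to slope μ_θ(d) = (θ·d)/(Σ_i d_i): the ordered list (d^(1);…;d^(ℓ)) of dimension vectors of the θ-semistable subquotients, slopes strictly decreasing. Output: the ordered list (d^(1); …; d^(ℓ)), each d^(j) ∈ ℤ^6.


Interval decomposition of M: I[1,1], I[1,2], I[1,6], I[2,2], I[3,3], I[5,5]^2.
HN type (ℓ=5): μ^(1)=29; μ^(2)=16; μ^(3)=3; μ^(4)=-79/4; μ^(5)=-49

((0, 2, 0, 0, 0, 0); (0, 0, 0, 0, 3, 1); (2, 0, 0, 0, 0, 0); (1, 1, 1, 1, 0, 0); (0, 0, 1, 0, 0, 0))


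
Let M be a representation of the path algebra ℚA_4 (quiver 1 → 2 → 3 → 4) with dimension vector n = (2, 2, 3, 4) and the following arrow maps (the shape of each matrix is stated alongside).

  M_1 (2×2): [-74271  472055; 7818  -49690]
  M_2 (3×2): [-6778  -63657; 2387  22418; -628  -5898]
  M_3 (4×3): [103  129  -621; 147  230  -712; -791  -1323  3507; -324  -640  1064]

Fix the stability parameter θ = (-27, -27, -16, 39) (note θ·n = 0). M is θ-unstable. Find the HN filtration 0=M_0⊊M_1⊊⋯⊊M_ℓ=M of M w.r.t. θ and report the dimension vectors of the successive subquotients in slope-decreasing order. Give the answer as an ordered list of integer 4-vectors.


Interval decomposition of M: I[1,1], I[1,4], I[2,4], I[3,3], I[4,4]^2.
HN type (ℓ=3): μ^(1)=39; μ^(2)=-16; μ^(3)=-27

((0, 0, 0, 4); (0, 0, 3, 0); (2, 2, 0, 0))


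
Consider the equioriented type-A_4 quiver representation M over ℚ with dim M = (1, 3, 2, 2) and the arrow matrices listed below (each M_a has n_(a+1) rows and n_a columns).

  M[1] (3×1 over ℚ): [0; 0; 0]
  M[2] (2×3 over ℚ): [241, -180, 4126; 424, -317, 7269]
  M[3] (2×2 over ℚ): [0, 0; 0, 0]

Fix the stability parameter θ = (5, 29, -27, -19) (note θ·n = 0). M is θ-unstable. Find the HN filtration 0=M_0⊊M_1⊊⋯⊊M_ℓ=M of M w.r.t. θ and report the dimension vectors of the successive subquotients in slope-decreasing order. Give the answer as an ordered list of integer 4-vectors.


Via rank(M_{q-1}∘⋯∘M_p): M ≅ I[1,1], I[2,2], I[2,3]^2, I[4,4]^2.
μ_θ-semistable layers: μ^(1)=29; μ^(2)=5; μ^(3)=1; μ^(4)=-19

((0, 1, 0, 0); (1, 0, 0, 0); (0, 2, 2, 0); (0, 0, 0, 2))


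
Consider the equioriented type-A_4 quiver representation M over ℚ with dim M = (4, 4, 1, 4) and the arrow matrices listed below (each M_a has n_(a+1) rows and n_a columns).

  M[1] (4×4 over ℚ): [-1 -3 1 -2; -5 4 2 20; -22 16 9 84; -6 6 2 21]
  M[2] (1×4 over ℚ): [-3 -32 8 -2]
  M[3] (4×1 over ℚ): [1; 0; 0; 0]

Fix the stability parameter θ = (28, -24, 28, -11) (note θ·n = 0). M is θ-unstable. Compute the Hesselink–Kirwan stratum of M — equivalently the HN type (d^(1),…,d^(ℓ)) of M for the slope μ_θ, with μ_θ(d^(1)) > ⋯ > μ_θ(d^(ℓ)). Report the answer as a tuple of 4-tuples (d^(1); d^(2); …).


Barcode: M ≅ I[1,2]^3, I[1,4], I[4,4]^3. HN layers by μ_θ (3 steps, strictly decreasing):
  μ^(1)=17/2; μ^(2)=2; μ^(3)=-11

((0, 0, 1, 1); (4, 4, 0, 0); (0, 0, 0, 3))


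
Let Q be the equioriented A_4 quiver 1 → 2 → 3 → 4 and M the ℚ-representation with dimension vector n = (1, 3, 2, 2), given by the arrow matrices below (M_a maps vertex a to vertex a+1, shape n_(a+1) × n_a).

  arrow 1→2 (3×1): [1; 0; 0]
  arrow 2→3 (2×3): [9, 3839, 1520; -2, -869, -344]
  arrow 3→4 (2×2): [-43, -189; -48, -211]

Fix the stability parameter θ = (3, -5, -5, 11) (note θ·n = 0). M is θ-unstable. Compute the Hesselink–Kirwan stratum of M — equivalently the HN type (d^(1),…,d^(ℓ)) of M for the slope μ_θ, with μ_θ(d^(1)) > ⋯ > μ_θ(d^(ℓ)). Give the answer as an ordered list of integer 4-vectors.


Barcode: M ≅ I[1,4], I[2,2], I[2,4]. HN layers by μ_θ (3 steps, strictly decreasing):
  μ^(1)=11; μ^(2)=-7/3; μ^(3)=-5

((0, 0, 0, 2); (1, 1, 1, 0); (0, 2, 1, 0))


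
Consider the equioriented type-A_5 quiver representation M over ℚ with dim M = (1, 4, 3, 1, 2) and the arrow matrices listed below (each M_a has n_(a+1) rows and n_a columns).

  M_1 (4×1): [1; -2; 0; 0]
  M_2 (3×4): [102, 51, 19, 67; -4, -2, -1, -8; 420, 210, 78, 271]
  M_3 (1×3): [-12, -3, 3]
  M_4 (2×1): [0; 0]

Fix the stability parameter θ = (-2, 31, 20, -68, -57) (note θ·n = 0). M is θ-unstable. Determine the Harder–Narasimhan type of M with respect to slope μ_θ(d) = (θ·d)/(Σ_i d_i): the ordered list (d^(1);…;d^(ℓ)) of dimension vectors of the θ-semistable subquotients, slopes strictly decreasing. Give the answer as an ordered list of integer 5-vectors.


Via rank(M_{q-1}∘⋯∘M_p): M ≅ I[1,2], I[2,3]^2, I[2,4], I[5,5]^2.
μ_θ-semistable layers: μ^(1)=31; μ^(2)=51/2; μ^(3)=-2; μ^(4)=-17/3; μ^(5)=-57

((0, 1, 0, 0, 0); (0, 2, 2, 0, 0); (1, 0, 0, 0, 0); (0, 1, 1, 1, 0); (0, 0, 0, 0, 2))


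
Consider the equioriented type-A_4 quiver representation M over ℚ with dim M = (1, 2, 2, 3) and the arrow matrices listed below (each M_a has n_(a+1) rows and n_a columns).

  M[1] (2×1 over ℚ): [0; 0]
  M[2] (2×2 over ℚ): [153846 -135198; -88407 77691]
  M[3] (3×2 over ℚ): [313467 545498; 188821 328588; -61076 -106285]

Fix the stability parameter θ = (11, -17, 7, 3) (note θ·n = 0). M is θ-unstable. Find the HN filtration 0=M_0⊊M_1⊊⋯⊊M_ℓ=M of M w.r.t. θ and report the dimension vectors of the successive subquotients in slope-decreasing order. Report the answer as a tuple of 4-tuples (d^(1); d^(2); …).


Barcode: M ≅ I[1,1], I[2,2], I[2,4], I[3,4], I[4,4]. HN layers by μ_θ (4 steps, strictly decreasing):
  μ^(1)=11; μ^(2)=5; μ^(3)=3; μ^(4)=-17

((1, 0, 0, 0); (0, 0, 2, 2); (0, 0, 0, 1); (0, 2, 0, 0))
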